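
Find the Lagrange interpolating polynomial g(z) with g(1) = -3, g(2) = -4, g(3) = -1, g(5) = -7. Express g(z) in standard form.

g(z) = -z^3 + 8z^2 - 18z + 8

Build the Lagrange basis polynomials:
L_0(z) = (z - 2)(z - 3)(z - 5) / [-8] = -(1/8)z^3 + (5/4)z^2 - (31/8)z + 15/4
L_1(z) = (z - 1)(z - 3)(z - 5) / [3] = (1/3)z^3 - 3z^2 + (23/3)z - 5
L_2(z) = (z - 1)(z - 2)(z - 5) / [-4] = -(1/4)z^3 + 2z^2 - (17/4)z + 5/2
L_3(z) = (z - 1)(z - 2)(z - 3) / [24] = (1/24)z^3 - (1/4)z^2 + (11/24)z - 1/4
g(z) = (-3)·L_0 + (-4)·L_1 + (-1)·L_2 + (-7)·L_3
  (-3)·L_0(z) = (3/8)z^3 - (15/4)z^2 + (93/8)z - 45/4
  (-4)·L_1(z) = -(4/3)z^3 + 12z^2 - (92/3)z + 20
  (-1)·L_2(z) = (1/4)z^3 - 2z^2 + (17/4)z - 5/2
  (-7)·L_3(z) = -(7/24)z^3 + (7/4)z^2 - (77/24)z + 7/4
Adding term by term: -z^3 + 8z^2 - 18z + 8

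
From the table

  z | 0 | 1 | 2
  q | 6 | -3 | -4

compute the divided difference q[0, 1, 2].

q[0,1] = (-3 - 6) / (1 - 0) = -9
q[1,2] = (-4 - (-3)) / (2 - 1) = -1
q[0,1,2] = (-1 - (-9)) / (2 - 0) = 4

4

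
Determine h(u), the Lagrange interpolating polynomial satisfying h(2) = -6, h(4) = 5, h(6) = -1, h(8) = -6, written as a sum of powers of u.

Build the Lagrange basis polynomials:
L_0(u) = (u - 4)(u - 6)(u - 8) / [-48] = -(1/48)u^3 + (3/8)u^2 - (13/6)u + 4
L_1(u) = (u - 2)(u - 6)(u - 8) / [16] = (1/16)u^3 - u^2 + (19/4)u - 6
L_2(u) = (u - 2)(u - 4)(u - 8) / [-16] = -(1/16)u^3 + (7/8)u^2 - (7/2)u + 4
L_3(u) = (u - 2)(u - 4)(u - 6) / [48] = (1/48)u^3 - (1/4)u^2 + (11/12)u - 1
h(u) = (-6)·L_0 + 5·L_1 + (-1)·L_2 + (-6)·L_3
  (-6)·L_0(u) = (1/8)u^3 - (9/4)u^2 + 13u - 24
  5·L_1(u) = (5/16)u^3 - 5u^2 + (95/4)u - 30
  (-1)·L_2(u) = (1/16)u^3 - (7/8)u^2 + (7/2)u - 4
  (-6)·L_3(u) = -(1/8)u^3 + (3/2)u^2 - (11/2)u + 6
Adding term by term: (3/8)u^3 - (53/8)u^2 + (139/4)u - 52

h(u) = (3/8)u^3 - (53/8)u^2 + (139/4)u - 52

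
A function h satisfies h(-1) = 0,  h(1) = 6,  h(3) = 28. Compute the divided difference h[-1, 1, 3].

2

h[-1,1] = (6 - 0) / (1 - (-1)) = 3
h[1,3] = (28 - 6) / (3 - 1) = 11
h[-1,1,3] = (11 - 3) / (3 - (-1)) = 2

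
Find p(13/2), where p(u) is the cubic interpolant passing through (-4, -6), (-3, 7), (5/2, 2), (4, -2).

Using Newton's divided-difference form:
p[-4,-3] = (7 - (-6)) / (-3 - (-4)) = 13
p[-3,5/2] = (2 - 7) / (5/2 - (-3)) = -10/11
p[5/2,4] = (-2 - 2) / (4 - 5/2) = -8/3
p[-4,-3,5/2] = (-10/11 - 13) / (5/2 - (-4)) = -306/143
p[-3,5/2,4] = (-8/3 - (-10/11)) / (4 - (-3)) = -58/231
p[-4,-3,5/2,4] = (-58/231 - (-306/143)) / (4 - (-4)) = 709/3003
p(13/2) = -6 + 13·(21/2) + (-306/143)·(21/2)·(19/2) + (709/3003)·(21/2)·(19/2)·(4) = 1609/143

1609/143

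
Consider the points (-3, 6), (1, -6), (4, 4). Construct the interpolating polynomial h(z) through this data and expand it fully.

Build the Lagrange basis polynomials:
L_0(z) = (z - 1)(z - 4) / [28] = (1/28)z^2 - (5/28)z + 1/7
L_1(z) = (z + 3)(z - 4) / [-12] = -(1/12)z^2 + (1/12)z + 1
L_2(z) = (z + 3)(z - 1) / [21] = (1/21)z^2 + (2/21)z - 1/7
h(z) = 6·L_0 + (-6)·L_1 + 4·L_2
  6·L_0(z) = (3/14)z^2 - (15/14)z + 6/7
  (-6)·L_1(z) = (1/2)z^2 - (1/2)z - 6
  4·L_2(z) = (4/21)z^2 + (8/21)z - 4/7
Adding term by term: (19/21)z^2 - (25/21)z - 40/7

h(z) = (19/21)z^2 - (25/21)z - 40/7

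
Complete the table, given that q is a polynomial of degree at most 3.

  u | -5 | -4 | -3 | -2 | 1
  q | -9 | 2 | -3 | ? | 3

-147/10

The 4 known values determine q uniquely (degree ≤ 3).
Evaluate each Lagrange basis at u = -2:
L_0(-2) = (2)·(1)·(-3)/[(-1)·(-2)·(-6)] = 1/2
L_1(-2) = (3)·(1)·(-3)/[(1)·(-1)·(-5)] = -9/5
L_2(-2) = (3)·(2)·(-3)/[(2)·(1)·(-4)] = 9/4
L_3(-2) = (3)·(2)·(1)/[(6)·(5)·(4)] = 1/20
Sum: (-9)·(1/2) + 2·(-9/5) + (-3)·(9/4) + 3·(1/20) = -147/10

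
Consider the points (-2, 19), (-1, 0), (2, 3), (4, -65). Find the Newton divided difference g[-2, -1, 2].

g[-2,-1] = (0 - 19) / (-1 - (-2)) = -19
g[-1,2] = (3 - 0) / (2 - (-1)) = 1
g[-2,-1,2] = (1 - (-19)) / (2 - (-2)) = 5

5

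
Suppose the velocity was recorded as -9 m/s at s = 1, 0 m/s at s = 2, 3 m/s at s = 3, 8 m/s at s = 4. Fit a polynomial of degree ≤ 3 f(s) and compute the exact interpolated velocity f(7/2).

19/4

Evaluate each Lagrange basis at s = 7/2:
L_0(7/2) = (3/2)·(1/2)·(-1/2)/[(-1)·(-2)·(-3)] = 1/16
L_1(7/2) = (5/2)·(1/2)·(-1/2)/[(1)·(-1)·(-2)] = -5/16
L_2(7/2) = (5/2)·(3/2)·(-1/2)/[(2)·(1)·(-1)] = 15/16
L_3(7/2) = (5/2)·(3/2)·(1/2)/[(3)·(2)·(1)] = 5/16
Sum: (-9)·(1/16) + 0 + 3·(15/16) + 8·(5/16) = 19/4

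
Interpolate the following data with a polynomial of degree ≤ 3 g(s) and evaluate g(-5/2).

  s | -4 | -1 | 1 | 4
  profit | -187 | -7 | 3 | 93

-113/2

Evaluate each Lagrange basis at s = -5/2:
L_0(-5/2) = (-3/2)·(-7/2)·(-13/2)/[(-3)·(-5)·(-8)] = 91/320
L_1(-5/2) = (3/2)·(-7/2)·(-13/2)/[(3)·(-2)·(-5)] = 91/80
L_2(-5/2) = (3/2)·(-3/2)·(-13/2)/[(5)·(2)·(-3)] = -39/80
L_3(-5/2) = (3/2)·(-3/2)·(-7/2)/[(8)·(5)·(3)] = 21/320
Sum: (-187)·(91/320) + (-7)·(91/80) + 3·(-39/80) + 93·(21/320) = -113/2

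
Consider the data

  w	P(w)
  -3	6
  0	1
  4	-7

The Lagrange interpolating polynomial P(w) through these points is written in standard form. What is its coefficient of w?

Build the Lagrange basis polynomials:
L_0(w) = w(w - 4) / [21] = (1/21)w^2 - (4/21)w
L_1(w) = (w + 3)(w - 4) / [-12] = -(1/12)w^2 + (1/12)w + 1
L_2(w) = (w + 3)w / [28] = (1/28)w^2 + (3/28)w
P(w) = 6·L_0 + 1·L_1 + (-7)·L_2
Only the coefficient of w is needed; take it from each L_i and combine:
6·(-4/21) + 1·(1/12) + (-7)·(3/28) = -38/21

-38/21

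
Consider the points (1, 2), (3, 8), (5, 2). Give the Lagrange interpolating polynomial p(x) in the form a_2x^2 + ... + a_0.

p(x) = -(3/2)x^2 + 9x - 11/2

Build the Lagrange basis polynomials:
L_0(x) = (x - 3)(x - 5) / [8] = (1/8)x^2 - x + 15/8
L_1(x) = (x - 1)(x - 5) / [-4] = -(1/4)x^2 + (3/2)x - 5/4
L_2(x) = (x - 1)(x - 3) / [8] = (1/8)x^2 - (1/2)x + 3/8
p(x) = 2·L_0 + 8·L_1 + 2·L_2
  2·L_0(x) = (1/4)x^2 - 2x + 15/4
  8·L_1(x) = -2x^2 + 12x - 10
  2·L_2(x) = (1/4)x^2 - x + 3/4
Adding term by term: -(3/2)x^2 + 9x - 11/2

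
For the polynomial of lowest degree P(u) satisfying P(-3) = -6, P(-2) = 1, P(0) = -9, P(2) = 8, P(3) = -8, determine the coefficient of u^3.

Build the Lagrange basis polynomials:
L_0(u) = (u + 2)u(u - 2)(u - 3) / [90] = (1/90)u^4 - (1/30)u^3 - (2/45)u^2 + (2/15)u
L_1(u) = (u + 3)u(u - 2)(u - 3) / [-40] = -(1/40)u^4 + (1/20)u^3 + (9/40)u^2 - (9/20)u
L_2(u) = (u + 3)(u + 2)(u - 2)(u - 3) / [36] = (1/36)u^4 - (13/36)u^2 + 1
L_3(u) = (u + 3)(u + 2)u(u - 3) / [-40] = -(1/40)u^4 - (1/20)u^3 + (9/40)u^2 + (9/20)u
L_4(u) = (u + 3)(u + 2)u(u - 2) / [90] = (1/90)u^4 + (1/30)u^3 - (2/45)u^2 - (2/15)u
P(u) = (-6)·L_0 + 1·L_1 + (-9)·L_2 + 8·L_3 + (-8)·L_4
Only the coefficient of u^3 is needed; take it from each L_i and combine:
(-6)·(-1/30) + 1·(1/20) + (-9)·(0) + 8·(-1/20) + (-8)·(1/30) = -5/12

-5/12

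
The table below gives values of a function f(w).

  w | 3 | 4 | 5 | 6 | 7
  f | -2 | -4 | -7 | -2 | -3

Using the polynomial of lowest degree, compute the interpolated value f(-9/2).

-898741/128

Using Newton's divided-difference form:
f[3,4] = (-4 - (-2)) / (4 - 3) = -2
f[4,5] = (-7 - (-4)) / (5 - 4) = -3
f[5,6] = (-2 - (-7)) / (6 - 5) = 5
f[6,7] = (-3 - (-2)) / (7 - 6) = -1
f[3,4,5] = (-3 - (-2)) / (5 - 3) = -1/2
f[4,5,6] = (5 - (-3)) / (6 - 4) = 4
f[5,6,7] = (-1 - 5) / (7 - 5) = -3
f[3,4,5,6] = (4 - (-1/2)) / (6 - 3) = 3/2
f[4,5,6,7] = (-3 - 4) / (7 - 4) = -7/3
f[3,4,5,6,7] = (-7/3 - 3/2) / (7 - 3) = -23/24
f(-9/2) = -2 + (-2)·(-15/2) + (-1/2)·(-15/2)·(-17/2) + (3/2)·(-15/2)·(-17/2)·(-19/2) + (-23/24)·(-15/2)·(-17/2)·(-19/2)·(-21/2) = -898741/128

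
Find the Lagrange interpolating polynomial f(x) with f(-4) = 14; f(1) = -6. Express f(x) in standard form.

f(x) = -4x - 2

Build the Lagrange basis polynomials:
L_0(x) = (x - 1) / [-5] = -(1/5)x + 1/5
L_1(x) = (x + 4) / [5] = (1/5)x + 4/5
f(x) = 14·L_0 + (-6)·L_1
  14·L_0(x) = -(14/5)x + 14/5
  (-6)·L_1(x) = -(6/5)x - 24/5
Adding term by term: -4x - 2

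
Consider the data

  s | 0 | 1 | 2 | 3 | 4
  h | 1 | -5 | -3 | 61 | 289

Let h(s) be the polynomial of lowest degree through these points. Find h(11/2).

5119/4

Evaluate each Lagrange basis at s = 11/2:
L_0(11/2) = (9/2)·(7/2)·(5/2)·(3/2)/[(-1)·(-2)·(-3)·(-4)] = 315/128
L_1(11/2) = (11/2)·(7/2)·(5/2)·(3/2)/[(1)·(-1)·(-2)·(-3)] = -385/32
L_2(11/2) = (11/2)·(9/2)·(5/2)·(3/2)/[(2)·(1)·(-1)·(-2)] = 1485/64
L_3(11/2) = (11/2)·(9/2)·(7/2)·(3/2)/[(3)·(2)·(1)·(-1)] = -693/32
L_4(11/2) = (11/2)·(9/2)·(7/2)·(5/2)/[(4)·(3)·(2)·(1)] = 1155/128
Sum: 1·(315/128) + (-5)·(-385/32) + (-3)·(1485/64) + 61·(-693/32) + 289·(1155/128) = 5119/4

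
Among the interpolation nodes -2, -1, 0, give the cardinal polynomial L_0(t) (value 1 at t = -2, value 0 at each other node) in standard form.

L_0(t) = (t + 1)t / [(-1)·(-2)]
       = (t^2 + t) / (2)

L_0(t) = (1/2)t^2 + (1/2)t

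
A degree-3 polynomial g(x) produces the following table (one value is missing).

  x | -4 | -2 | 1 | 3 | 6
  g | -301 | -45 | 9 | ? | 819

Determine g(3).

105

The 4 known values determine g uniquely (degree ≤ 3).
Evaluate each Lagrange basis at x = 3:
L_0(3) = (5)·(2)·(-3)/[(-2)·(-5)·(-10)] = 3/10
L_1(3) = (7)·(2)·(-3)/[(2)·(-3)·(-8)] = -7/8
L_2(3) = (7)·(5)·(-3)/[(5)·(3)·(-5)] = 7/5
L_3(3) = (7)·(5)·(2)/[(10)·(8)·(5)] = 7/40
Sum: (-301)·(3/10) + (-45)·(-7/8) + 9·(7/5) + 819·(7/40) = 105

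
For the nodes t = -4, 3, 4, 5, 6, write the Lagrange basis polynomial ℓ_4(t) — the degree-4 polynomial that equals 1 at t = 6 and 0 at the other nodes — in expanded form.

ℓ_4(t) = (1/60)t^4 - (2/15)t^3 - (1/60)t^2 + (32/15)t - 4

ℓ_4(t) = (t + 4)(t - 3)(t - 4)(t - 5) / [(10)·(3)·(2)·(1)]
       = (t^4 - 8t^3 - t^2 + 128t - 240) / (60)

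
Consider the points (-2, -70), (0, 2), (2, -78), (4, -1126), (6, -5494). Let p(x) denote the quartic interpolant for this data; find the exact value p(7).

Evaluate each Lagrange basis at x = 7:
L_0(7) = (7)·(5)·(3)·(1)/[(-2)·(-4)·(-6)·(-8)] = 35/128
L_1(7) = (9)·(5)·(3)·(1)/[(2)·(-2)·(-4)·(-6)] = -45/32
L_2(7) = (9)·(7)·(3)·(1)/[(4)·(2)·(-2)·(-4)] = 189/64
L_3(7) = (9)·(7)·(5)·(1)/[(6)·(4)·(2)·(-2)] = -105/32
L_4(7) = (9)·(7)·(5)·(3)/[(8)·(6)·(4)·(2)] = 315/128
Sum: (-70)·(35/128) + 2·(-45/32) + (-78)·(189/64) + (-1126)·(-105/32) + (-5494)·(315/128) = -10078

-10078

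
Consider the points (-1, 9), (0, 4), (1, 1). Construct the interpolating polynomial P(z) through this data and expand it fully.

P(z) = z^2 - 4z + 4

Build the Lagrange basis polynomials:
L_0(z) = z(z - 1) / [2] = (1/2)z^2 - (1/2)z
L_1(z) = (z + 1)(z - 1) / [-1] = -z^2 + 1
L_2(z) = (z + 1)z / [2] = (1/2)z^2 + (1/2)z
P(z) = 9·L_0 + 4·L_1 + 1·L_2
  9·L_0(z) = (9/2)z^2 - (9/2)z
  4·L_1(z) = -4z^2 + 4
  1·L_2(z) = (1/2)z^2 + (1/2)z
Adding term by term: z^2 - 4z + 4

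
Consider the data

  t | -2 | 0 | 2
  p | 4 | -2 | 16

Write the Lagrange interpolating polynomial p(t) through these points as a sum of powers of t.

p(t) = 3t^2 + 3t - 2

L_0(t) = t(t - 2) / [8] = (1/8)t^2 - (1/4)t
L_1(t) = (t + 2)(t - 2) / [-4] = -(1/4)t^2 + 1
L_2(t) = (t + 2)t / [8] = (1/8)t^2 + (1/4)t
p(t) = 4·L_0 + (-2)·L_1 + 16·L_2
  4·L_0(t) = (1/2)t^2 - t
  (-2)·L_1(t) = (1/2)t^2 - 2
  16·L_2(t) = 2t^2 + 4t
Adding term by term: 3t^2 + 3t - 2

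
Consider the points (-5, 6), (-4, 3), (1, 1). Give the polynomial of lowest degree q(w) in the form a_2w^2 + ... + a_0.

Build the Lagrange basis polynomials:
L_0(w) = (w + 4)(w - 1) / [6] = (1/6)w^2 + (1/2)w - 2/3
L_1(w) = (w + 5)(w - 1) / [-5] = -(1/5)w^2 - (4/5)w + 1
L_2(w) = (w + 5)(w + 4) / [30] = (1/30)w^2 + (3/10)w + 2/3
q(w) = 6·L_0 + 3·L_1 + 1·L_2
  6·L_0(w) = w^2 + 3w - 4
  3·L_1(w) = -(3/5)w^2 - (12/5)w + 3
  1·L_2(w) = (1/30)w^2 + (3/10)w + 2/3
Adding term by term: (13/30)w^2 + (9/10)w - 1/3

q(w) = (13/30)w^2 + (9/10)w - 1/3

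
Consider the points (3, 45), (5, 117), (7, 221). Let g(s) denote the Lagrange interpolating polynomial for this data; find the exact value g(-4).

Evaluate each Lagrange basis at s = -4:
L_0(-4) = (-9)·(-11)/[(-2)·(-4)] = 99/8
L_1(-4) = (-7)·(-11)/[(2)·(-2)] = -77/4
L_2(-4) = (-7)·(-9)/[(4)·(2)] = 63/8
Sum: 45·(99/8) + 117·(-77/4) + 221·(63/8) = 45

45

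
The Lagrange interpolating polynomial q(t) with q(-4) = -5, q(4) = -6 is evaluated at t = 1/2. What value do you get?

Evaluate each Lagrange basis at t = 1/2:
L_0(1/2) = (-7/2)/[(-8)] = 7/16
L_1(1/2) = (9/2)/[(8)] = 9/16
Sum: (-5)·(7/16) + (-6)·(9/16) = -89/16

-89/16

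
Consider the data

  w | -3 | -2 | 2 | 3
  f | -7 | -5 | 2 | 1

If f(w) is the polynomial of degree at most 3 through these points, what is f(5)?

L_0(5) = (7)·(3)·(2)/[(-1)·(-5)·(-6)] = -7/5
L_1(5) = (8)·(3)·(2)/[(1)·(-4)·(-5)] = 12/5
L_2(5) = (8)·(7)·(2)/[(5)·(4)·(-1)] = -28/5
L_3(5) = (8)·(7)·(3)/[(6)·(5)·(1)] = 28/5
Sum: (-7)·(-7/5) + (-5)·(12/5) + 2·(-28/5) + 1·(28/5) = -39/5

-39/5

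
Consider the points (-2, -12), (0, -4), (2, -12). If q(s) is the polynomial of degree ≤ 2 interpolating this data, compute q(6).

-76

Evaluate each Lagrange basis at s = 6:
L_0(6) = (6)·(4)/[(-2)·(-4)] = 3
L_1(6) = (8)·(4)/[(2)·(-2)] = -8
L_2(6) = (8)·(6)/[(4)·(2)] = 6
Sum: (-12)·(3) + (-4)·(-8) + (-12)·(6) = -76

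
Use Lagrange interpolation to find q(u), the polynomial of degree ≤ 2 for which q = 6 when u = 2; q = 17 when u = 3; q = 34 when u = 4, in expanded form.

Build the Lagrange basis polynomials:
L_0(u) = (u - 3)(u - 4) / [2] = (1/2)u^2 - (7/2)u + 6
L_1(u) = (u - 2)(u - 4) / [-1] = -u^2 + 6u - 8
L_2(u) = (u - 2)(u - 3) / [2] = (1/2)u^2 - (5/2)u + 3
q(u) = 6·L_0 + 17·L_1 + 34·L_2
  6·L_0(u) = 3u^2 - 21u + 36
  17·L_1(u) = -17u^2 + 102u - 136
  34·L_2(u) = 17u^2 - 85u + 102
Adding term by term: 3u^2 - 4u + 2

q(u) = 3u^2 - 4u + 2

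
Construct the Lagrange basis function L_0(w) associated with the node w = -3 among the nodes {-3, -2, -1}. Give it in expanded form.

L_0(w) = (w + 2)(w + 1) / [(-1)·(-2)]
       = (w^2 + 3w + 2) / (2)

L_0(w) = (1/2)w^2 + (3/2)w + 1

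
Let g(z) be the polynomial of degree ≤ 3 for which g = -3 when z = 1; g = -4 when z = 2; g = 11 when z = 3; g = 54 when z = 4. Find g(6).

L_0(6) = (4)·(3)·(2)/[(-1)·(-2)·(-3)] = -4
L_1(6) = (5)·(3)·(2)/[(1)·(-1)·(-2)] = 15
L_2(6) = (5)·(4)·(2)/[(2)·(1)·(-1)] = -20
L_3(6) = (5)·(4)·(3)/[(3)·(2)·(1)] = 10
Sum: (-3)·(-4) + (-4)·(15) + 11·(-20) + 54·(10) = 272

272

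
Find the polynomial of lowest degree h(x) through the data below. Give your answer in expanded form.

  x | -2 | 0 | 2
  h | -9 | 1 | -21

Newton's divided differences:
h[-2,0] = (1 - (-9)) / (0 - (-2)) = 5
h[0,2] = (-21 - 1) / (2 - 0) = -11
h[-2,0,2] = (-11 - 5) / (2 - (-2)) = -4
h(x) = -9 + 5·(x + 2) + (-4)·(x + 2)x
Expanding: h(x) = -4x^2 - 3x + 1

h(x) = -4x^2 - 3x + 1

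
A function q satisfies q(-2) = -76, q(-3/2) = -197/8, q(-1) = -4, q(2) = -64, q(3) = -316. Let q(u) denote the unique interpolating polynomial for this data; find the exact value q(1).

-4

Using Newton's divided-difference form:
q[-2,-3/2] = (-197/8 - (-76)) / (-3/2 - (-2)) = 411/4
q[-3/2,-1] = (-4 - (-197/8)) / (-1 - (-3/2)) = 165/4
q[-1,2] = (-64 - (-4)) / (2 - (-1)) = -20
q[2,3] = (-316 - (-64)) / (3 - 2) = -252
q[-2,-3/2,-1] = (165/4 - 411/4) / (-1 - (-2)) = -123/2
q[-3/2,-1,2] = (-20 - 165/4) / (2 - (-3/2)) = -35/2
q[-1,2,3] = (-252 - (-20)) / (3 - (-1)) = -58
q[-2,-3/2,-1,2] = (-35/2 - (-123/2)) / (2 - (-2)) = 11
q[-3/2,-1,2,3] = (-58 - (-35/2)) / (3 - (-3/2)) = -9
q[-2,-3/2,-1,2,3] = (-9 - 11) / (3 - (-2)) = -4
q(1) = -76 + (411/4)·(3) + (-123/2)·(3)·(5/2) + 11·(3)·(5/2)·(2) + (-4)·(3)·(5/2)·(2)·(-1) = -4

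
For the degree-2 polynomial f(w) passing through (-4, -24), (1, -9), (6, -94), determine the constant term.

Build the Lagrange basis polynomials:
L_0(w) = (w - 1)(w - 6) / [50] = (1/50)w^2 - (7/50)w + 3/25
L_1(w) = (w + 4)(w - 6) / [-25] = -(1/25)w^2 + (2/25)w + 24/25
L_2(w) = (w + 4)(w - 1) / [50] = (1/50)w^2 + (3/50)w - 2/25
f(w) = (-24)·L_0 + (-9)·L_1 + (-94)·L_2
Only the constant term is needed; take it from each L_i and combine:
(-24)·(3/25) + (-9)·(24/25) + (-94)·(-2/25) = -4

-4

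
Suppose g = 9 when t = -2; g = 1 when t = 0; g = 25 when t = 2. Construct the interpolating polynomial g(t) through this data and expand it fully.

g(t) = 4t^2 + 4t + 1

L_0(t) = t(t - 2) / [8] = (1/8)t^2 - (1/4)t
L_1(t) = (t + 2)(t - 2) / [-4] = -(1/4)t^2 + 1
L_2(t) = (t + 2)t / [8] = (1/8)t^2 + (1/4)t
g(t) = 9·L_0 + 1·L_1 + 25·L_2
  9·L_0(t) = (9/8)t^2 - (9/4)t
  1·L_1(t) = -(1/4)t^2 + 1
  25·L_2(t) = (25/8)t^2 + (25/4)t
Adding term by term: 4t^2 + 4t + 1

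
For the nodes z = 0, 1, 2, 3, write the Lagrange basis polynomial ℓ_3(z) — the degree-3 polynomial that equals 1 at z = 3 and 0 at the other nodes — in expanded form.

ℓ_3(z) = z(z - 1)(z - 2) / [(3)·(2)·(1)]
       = (z^3 - 3z^2 + 2z) / (6)

ℓ_3(z) = (1/6)z^3 - (1/2)z^2 + (1/3)z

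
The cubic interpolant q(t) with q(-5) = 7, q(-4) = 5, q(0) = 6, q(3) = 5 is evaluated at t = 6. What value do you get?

-19/2

Using Newton's divided-difference form:
q[-5,-4] = (5 - 7) / (-4 - (-5)) = -2
q[-4,0] = (6 - 5) / (0 - (-4)) = 1/4
q[0,3] = (5 - 6) / (3 - 0) = -1/3
q[-5,-4,0] = (1/4 - (-2)) / (0 - (-5)) = 9/20
q[-4,0,3] = (-1/3 - 1/4) / (3 - (-4)) = -1/12
q[-5,-4,0,3] = (-1/12 - 9/20) / (3 - (-5)) = -1/15
q(6) = 7 + (-2)·(11) + (9/20)·(11)·(10) + (-1/15)·(11)·(10)·(6) = -19/2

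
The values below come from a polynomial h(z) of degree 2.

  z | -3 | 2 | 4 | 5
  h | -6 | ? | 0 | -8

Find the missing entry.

The 3 known values determine h uniquely (degree ≤ 2).
Evaluate each Lagrange basis at z = 2:
L_0(2) = (-2)·(-3)/[(-7)·(-8)] = 3/28
L_1(2) = (5)·(-3)/[(7)·(-1)] = 15/7
L_2(2) = (5)·(-2)/[(8)·(1)] = -5/4
Sum: (-6)·(3/28) + 0 + (-8)·(-5/4) = 131/14

131/14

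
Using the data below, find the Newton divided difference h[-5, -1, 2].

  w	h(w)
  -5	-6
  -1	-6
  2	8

2/3

h[-5,-1] = (-6 - (-6)) / (-1 - (-5)) = 0
h[-1,2] = (8 - (-6)) / (2 - (-1)) = 14/3
h[-5,-1,2] = (14/3 - 0) / (2 - (-5)) = 2/3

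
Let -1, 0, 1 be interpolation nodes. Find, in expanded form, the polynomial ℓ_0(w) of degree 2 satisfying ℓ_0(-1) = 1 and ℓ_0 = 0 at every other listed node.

ℓ_0(w) = w(w - 1) / [(-1)·(-2)]
       = (w^2 - w) / (2)

ℓ_0(w) = (1/2)w^2 - (1/2)w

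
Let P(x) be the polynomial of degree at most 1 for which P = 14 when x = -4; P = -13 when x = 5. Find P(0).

Evaluate each Lagrange basis at x = 0:
L_0(0) = (-5)/[(-9)] = 5/9
L_1(0) = (4)/[(9)] = 4/9
Sum: 14·(5/9) + (-13)·(4/9) = 2

2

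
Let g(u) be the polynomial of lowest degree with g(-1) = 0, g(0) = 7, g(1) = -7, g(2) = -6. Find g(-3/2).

Evaluate each Lagrange basis at u = -3/2:
L_0(-3/2) = (-3/2)·(-5/2)·(-7/2)/[(-1)·(-2)·(-3)] = 35/16
L_1(-3/2) = (-1/2)·(-5/2)·(-7/2)/[(1)·(-1)·(-2)] = -35/16
L_2(-3/2) = (-1/2)·(-3/2)·(-7/2)/[(2)·(1)·(-1)] = 21/16
L_3(-3/2) = (-1/2)·(-3/2)·(-5/2)/[(3)·(2)·(1)] = -5/16
Sum: 0 + 7·(-35/16) + (-7)·(21/16) + (-6)·(-5/16) = -181/8

-181/8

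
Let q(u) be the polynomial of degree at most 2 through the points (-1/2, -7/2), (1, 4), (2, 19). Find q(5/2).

59/2

Evaluate each Lagrange basis at u = 5/2:
L_0(5/2) = (3/2)·(1/2)/[(-3/2)·(-5/2)] = 1/5
L_1(5/2) = (3)·(1/2)/[(3/2)·(-1)] = -1
L_2(5/2) = (3)·(3/2)/[(5/2)·(1)] = 9/5
Sum: (-7/2)·(1/5) + 4·(-1) + 19·(9/5) = 59/2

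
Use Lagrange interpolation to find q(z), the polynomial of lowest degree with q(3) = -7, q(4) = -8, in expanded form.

q(z) = -z - 4

Build the Lagrange basis polynomials:
L_0(z) = (z - 4) / [-1] = -z + 4
L_1(z) = (z - 3) / [1] = z - 3
q(z) = (-7)·L_0 + (-8)·L_1
  (-7)·L_0(z) = 7z - 28
  (-8)·L_1(z) = -8z + 24
Adding term by term: -z - 4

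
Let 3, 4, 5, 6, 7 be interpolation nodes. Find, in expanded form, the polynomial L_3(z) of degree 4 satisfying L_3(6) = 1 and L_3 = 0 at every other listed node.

L_3(z) = -(1/6)z^4 + (19/6)z^3 - (131/6)z^2 + (389/6)z - 70

L_3(z) = (z - 3)(z - 4)(z - 5)(z - 7) / [(3)·(2)·(1)·(-1)]
       = (z^4 - 19z^3 + 131z^2 - 389z + 420) / (-6)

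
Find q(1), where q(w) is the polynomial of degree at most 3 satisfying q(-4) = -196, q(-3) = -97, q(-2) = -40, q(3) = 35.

-1

Using Newton's divided-difference form:
q[-4,-3] = (-97 - (-196)) / (-3 - (-4)) = 99
q[-3,-2] = (-40 - (-97)) / (-2 - (-3)) = 57
q[-2,3] = (35 - (-40)) / (3 - (-2)) = 15
q[-4,-3,-2] = (57 - 99) / (-2 - (-4)) = -21
q[-3,-2,3] = (15 - 57) / (3 - (-3)) = -7
q[-4,-3,-2,3] = (-7 - (-21)) / (3 - (-4)) = 2
q(1) = -196 + 99·(5) + (-21)·(5)·(4) + 2·(5)·(4)·(3) = -1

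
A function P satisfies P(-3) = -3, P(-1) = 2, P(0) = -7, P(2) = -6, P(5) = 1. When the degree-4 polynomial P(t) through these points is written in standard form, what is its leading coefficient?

-7/30

The leading coefficient equals the top divided difference P[-3,-1,0,2,5].
P[-3,-1] = (2 - (-3)) / (-1 - (-3)) = 5/2
P[-1,0] = (-7 - 2) / (0 - (-1)) = -9
P[0,2] = (-6 - (-7)) / (2 - 0) = 1/2
P[2,5] = (1 - (-6)) / (5 - 2) = 7/3
P[-3,-1,0] = (-9 - 5/2) / (0 - (-3)) = -23/6
P[-1,0,2] = (1/2 - (-9)) / (2 - (-1)) = 19/6
P[0,2,5] = (7/3 - 1/2) / (5 - 0) = 11/30
P[-3,-1,0,2] = (19/6 - (-23/6)) / (2 - (-3)) = 7/5
P[-1,0,2,5] = (11/30 - 19/6) / (5 - (-1)) = -7/15
P[-3,-1,0,2,5] = (-7/15 - 7/5) / (5 - (-3)) = -7/30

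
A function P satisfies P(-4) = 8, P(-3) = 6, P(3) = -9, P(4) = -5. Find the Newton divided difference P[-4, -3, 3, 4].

1/8

P[-4,-3] = (6 - 8) / (-3 - (-4)) = -2
P[-3,3] = (-9 - 6) / (3 - (-3)) = -5/2
P[3,4] = (-5 - (-9)) / (4 - 3) = 4
P[-4,-3,3] = (-5/2 - (-2)) / (3 - (-4)) = -1/14
P[-3,3,4] = (4 - (-5/2)) / (4 - (-3)) = 13/14
P[-4,-3,3,4] = (13/14 - (-1/14)) / (4 - (-4)) = 1/8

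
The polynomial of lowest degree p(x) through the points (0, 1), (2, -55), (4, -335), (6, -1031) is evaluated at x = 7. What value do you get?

Evaluate each Lagrange basis at x = 7:
L_0(7) = (5)·(3)·(1)/[(-2)·(-4)·(-6)] = -5/16
L_1(7) = (7)·(3)·(1)/[(2)·(-2)·(-4)] = 21/16
L_2(7) = (7)·(5)·(1)/[(4)·(2)·(-2)] = -35/16
L_3(7) = (7)·(5)·(3)/[(6)·(4)·(2)] = 35/16
Sum: 1·(-5/16) + (-55)·(21/16) + (-335)·(-35/16) + (-1031)·(35/16) = -1595

-1595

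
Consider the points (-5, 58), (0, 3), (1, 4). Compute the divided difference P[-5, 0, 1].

2

P[-5,0] = (3 - 58) / (0 - (-5)) = -11
P[0,1] = (4 - 3) / (1 - 0) = 1
P[-5,0,1] = (1 - (-11)) / (1 - (-5)) = 2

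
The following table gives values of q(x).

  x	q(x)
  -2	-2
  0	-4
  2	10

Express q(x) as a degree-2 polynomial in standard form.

q(x) = 2x^2 + 3x - 4

Build the Lagrange basis polynomials:
L_0(x) = x(x - 2) / [8] = (1/8)x^2 - (1/4)x
L_1(x) = (x + 2)(x - 2) / [-4] = -(1/4)x^2 + 1
L_2(x) = (x + 2)x / [8] = (1/8)x^2 + (1/4)x
q(x) = (-2)·L_0 + (-4)·L_1 + 10·L_2
  (-2)·L_0(x) = -(1/4)x^2 + (1/2)x
  (-4)·L_1(x) = x^2 - 4
  10·L_2(x) = (5/4)x^2 + (5/2)x
Adding term by term: 2x^2 + 3x - 4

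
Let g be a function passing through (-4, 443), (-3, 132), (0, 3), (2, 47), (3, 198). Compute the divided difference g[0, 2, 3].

g[0,2] = (47 - 3) / (2 - 0) = 22
g[2,3] = (198 - 47) / (3 - 2) = 151
g[0,2,3] = (151 - 22) / (3 - 0) = 43

43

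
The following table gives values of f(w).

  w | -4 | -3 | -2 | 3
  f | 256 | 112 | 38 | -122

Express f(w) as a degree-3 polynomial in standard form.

Build the Lagrange basis polynomials:
L_0(w) = (w + 3)(w + 2)(w - 3) / [-14] = -(1/14)w^3 - (1/7)w^2 + (9/14)w + 9/7
L_1(w) = (w + 4)(w + 2)(w - 3) / [6] = (1/6)w^3 + (1/2)w^2 - (5/3)w - 4
L_2(w) = (w + 4)(w + 3)(w - 3) / [-10] = -(1/10)w^3 - (2/5)w^2 + (9/10)w + 18/5
L_3(w) = (w + 4)(w + 3)(w + 2) / [210] = (1/210)w^3 + (3/70)w^2 + (13/105)w + 4/35
f(w) = 256·L_0 + 112·L_1 + 38·L_2 + (-122)·L_3
  256·L_0(w) = -(128/7)w^3 - (256/7)w^2 + (1152/7)w + 2304/7
  112·L_1(w) = (56/3)w^3 + 56w^2 - (560/3)w - 448
  38·L_2(w) = -(19/5)w^3 - (76/5)w^2 + (171/5)w + 684/5
  (-122)·L_3(w) = -(61/105)w^3 - (183/35)w^2 - (1586/105)w - 488/35
Adding term by term: -4w^3 - w^2 - 3w + 4

f(w) = -4w^3 - w^2 - 3w + 4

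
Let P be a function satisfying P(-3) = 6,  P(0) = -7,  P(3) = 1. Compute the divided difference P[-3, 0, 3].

7/6

P[-3,0] = (-7 - 6) / (0 - (-3)) = -13/3
P[0,3] = (1 - (-7)) / (3 - 0) = 8/3
P[-3,0,3] = (8/3 - (-13/3)) / (3 - (-3)) = 7/6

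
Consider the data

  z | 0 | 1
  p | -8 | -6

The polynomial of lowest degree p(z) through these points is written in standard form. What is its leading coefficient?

L_0(z) = (z - 1) / [-1] = -z + 1
L_1(z) = z / [1] = z
p(z) = (-8)·L_0 + (-6)·L_1
Only the coefficient of z is needed; take it from each L_i and combine:
(-8)·(-1) + (-6)·(1) = 2

2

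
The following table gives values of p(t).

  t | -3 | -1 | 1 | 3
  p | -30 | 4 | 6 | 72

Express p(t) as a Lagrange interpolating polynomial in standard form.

Build the Lagrange basis polynomials:
L_0(t) = (t + 1)(t - 1)(t - 3) / [-48] = -(1/48)t^3 + (1/16)t^2 + (1/48)t - 1/16
L_1(t) = (t + 3)(t - 1)(t - 3) / [16] = (1/16)t^3 - (1/16)t^2 - (9/16)t + 9/16
L_2(t) = (t + 3)(t + 1)(t - 3) / [-16] = -(1/16)t^3 - (1/16)t^2 + (9/16)t + 9/16
L_3(t) = (t + 3)(t + 1)(t - 1) / [48] = (1/48)t^3 + (1/16)t^2 - (1/48)t - 1/16
p(t) = (-30)·L_0 + 4·L_1 + 6·L_2 + 72·L_3
  (-30)·L_0(t) = (5/8)t^3 - (15/8)t^2 - (5/8)t + 15/8
  4·L_1(t) = (1/4)t^3 - (1/4)t^2 - (9/4)t + 9/4
  6·L_2(t) = -(3/8)t^3 - (3/8)t^2 + (27/8)t + 27/8
  72·L_3(t) = (3/2)t^3 + (9/2)t^2 - (3/2)t - 9/2
Adding term by term: 2t^3 + 2t^2 - t + 3

p(t) = 2t^3 + 2t^2 - t + 3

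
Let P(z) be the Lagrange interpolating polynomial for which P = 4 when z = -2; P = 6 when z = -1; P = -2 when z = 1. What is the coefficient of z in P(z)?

-4

L_0(z) = (z + 1)(z - 1) / [3] = (1/3)z^2 - 1/3
L_1(z) = (z + 2)(z - 1) / [-2] = -(1/2)z^2 - (1/2)z + 1
L_2(z) = (z + 2)(z + 1) / [6] = (1/6)z^2 + (1/2)z + 1/3
P(z) = 4·L_0 + 6·L_1 + (-2)·L_2
Only the coefficient of z is needed; take it from each L_i and combine:
4·(0) + 6·(-1/2) + (-2)·(1/2) = -4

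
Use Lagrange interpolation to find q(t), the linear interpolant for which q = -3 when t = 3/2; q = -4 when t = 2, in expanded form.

Build the Lagrange basis polynomials:
L_0(t) = (t - 2) / [-1/2] = -2t + 4
L_1(t) = (t - 3/2) / [1/2] = 2t - 3
q(t) = (-3)·L_0 + (-4)·L_1
  (-3)·L_0(t) = 6t - 12
  (-4)·L_1(t) = -8t + 12
Adding term by term: -2t

q(t) = -2t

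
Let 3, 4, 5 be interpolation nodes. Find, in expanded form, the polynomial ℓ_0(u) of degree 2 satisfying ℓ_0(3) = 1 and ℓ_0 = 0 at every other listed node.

ℓ_0(u) = (1/2)u^2 - (9/2)u + 10

ℓ_0(u) = (u - 4)(u - 5) / [(-1)·(-2)]
       = (u^2 - 9u + 20) / (2)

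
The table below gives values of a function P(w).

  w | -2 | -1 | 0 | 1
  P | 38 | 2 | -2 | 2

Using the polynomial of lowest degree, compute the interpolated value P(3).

-62

Using Newton's divided-difference form:
P[-2,-1] = (2 - 38) / (-1 - (-2)) = -36
P[-1,0] = (-2 - 2) / (0 - (-1)) = -4
P[0,1] = (2 - (-2)) / (1 - 0) = 4
P[-2,-1,0] = (-4 - (-36)) / (0 - (-2)) = 16
P[-1,0,1] = (4 - (-4)) / (1 - (-1)) = 4
P[-2,-1,0,1] = (4 - 16) / (1 - (-2)) = -4
P(3) = 38 + (-36)·(5) + 16·(5)·(4) + (-4)·(5)·(4)·(3) = -62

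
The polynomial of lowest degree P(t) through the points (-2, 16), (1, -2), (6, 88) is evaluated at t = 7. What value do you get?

Using Newton's divided-difference form:
P[-2,1] = (-2 - 16) / (1 - (-2)) = -6
P[1,6] = (88 - (-2)) / (6 - 1) = 18
P[-2,1,6] = (18 - (-6)) / (6 - (-2)) = 3
P(7) = 16 + (-6)·(9) + 3·(9)·(6) = 124

124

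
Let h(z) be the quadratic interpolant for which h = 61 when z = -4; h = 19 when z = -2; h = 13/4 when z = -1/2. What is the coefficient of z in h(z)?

L_0(z) = (z + 2)(z + 1/2) / [7] = (1/7)z^2 + (5/14)z + 1/7
L_1(z) = (z + 4)(z + 1/2) / [-3] = -(1/3)z^2 - (3/2)z - 2/3
L_2(z) = (z + 4)(z + 2) / [21/4] = (4/21)z^2 + (8/7)z + 32/21
h(z) = 61·L_0 + 19·L_1 + (13/4)·L_2
Only the coefficient of z is needed; take it from each L_i and combine:
61·(5/14) + 19·(-3/2) + (13/4)·(8/7) = -3

-3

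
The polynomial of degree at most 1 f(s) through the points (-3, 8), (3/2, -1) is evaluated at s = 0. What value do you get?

2

Evaluate each Lagrange basis at s = 0:
L_0(0) = (-3/2)/[(-9/2)] = 1/3
L_1(0) = (3)/[(9/2)] = 2/3
Sum: 8·(1/3) + (-1)·(2/3) = 2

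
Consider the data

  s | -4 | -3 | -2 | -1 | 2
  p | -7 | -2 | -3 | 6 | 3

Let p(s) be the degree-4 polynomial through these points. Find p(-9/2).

-4091/192

Evaluate each Lagrange basis at s = -9/2:
L_0(-9/2) = (-3/2)·(-5/2)·(-7/2)·(-13/2)/[(-1)·(-2)·(-3)·(-6)] = 455/192
L_1(-9/2) = (-1/2)·(-5/2)·(-7/2)·(-13/2)/[(1)·(-1)·(-2)·(-5)] = -91/32
L_2(-9/2) = (-1/2)·(-3/2)·(-7/2)·(-13/2)/[(2)·(1)·(-1)·(-4)] = 273/128
L_3(-9/2) = (-1/2)·(-3/2)·(-5/2)·(-13/2)/[(3)·(2)·(1)·(-3)] = -65/96
L_4(-9/2) = (-1/2)·(-3/2)·(-5/2)·(-7/2)/[(6)·(5)·(4)·(3)] = 7/384
Sum: (-7)·(455/192) + (-2)·(-91/32) + (-3)·(273/128) + 6·(-65/96) + 3·(7/384) = -4091/192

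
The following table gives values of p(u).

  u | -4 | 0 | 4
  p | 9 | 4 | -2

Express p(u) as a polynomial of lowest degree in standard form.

Newton's divided differences:
p[-4,0] = (4 - 9) / (0 - (-4)) = -5/4
p[0,4] = (-2 - 4) / (4 - 0) = -3/2
p[-4,0,4] = (-3/2 - (-5/4)) / (4 - (-4)) = -1/32
p(u) = 9 + (-5/4)·(u + 4) + (-1/32)·(u + 4)u
Expanding: p(u) = -(1/32)u^2 - (11/8)u + 4

p(u) = -(1/32)u^2 - (11/8)u + 4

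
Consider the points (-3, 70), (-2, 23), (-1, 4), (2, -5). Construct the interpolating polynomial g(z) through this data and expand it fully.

Newton's divided differences:
g[-3,-2] = (23 - 70) / (-2 - (-3)) = -47
g[-2,-1] = (4 - 23) / (-1 - (-2)) = -19
g[-1,2] = (-5 - 4) / (2 - (-1)) = -3
g[-3,-2,-1] = (-19 - (-47)) / (-1 - (-3)) = 14
g[-2,-1,2] = (-3 - (-19)) / (2 - (-2)) = 4
g[-3,-2,-1,2] = (4 - 14) / (2 - (-3)) = -2
g(z) = 70 + (-47)·(z + 3) + 14·(z + 3)(z + 2) + (-2)·(z + 3)(z + 2)(z + 1)
Expanding: g(z) = -2z^3 + 2z^2 + z + 1

g(z) = -2z^3 + 2z^2 + z + 1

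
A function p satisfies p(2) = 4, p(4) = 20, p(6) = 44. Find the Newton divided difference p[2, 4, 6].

p[2,4] = (20 - 4) / (4 - 2) = 8
p[4,6] = (44 - 20) / (6 - 4) = 12
p[2,4,6] = (12 - 8) / (6 - 2) = 1

1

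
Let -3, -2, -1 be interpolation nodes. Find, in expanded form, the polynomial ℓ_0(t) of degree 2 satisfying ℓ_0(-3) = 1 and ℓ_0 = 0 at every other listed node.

ℓ_0(t) = (t + 2)(t + 1) / [(-1)·(-2)]
       = (t^2 + 3t + 2) / (2)

ℓ_0(t) = (1/2)t^2 + (3/2)t + 1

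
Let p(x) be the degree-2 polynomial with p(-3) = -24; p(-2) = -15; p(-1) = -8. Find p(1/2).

Using Newton's divided-difference form:
p[-3,-2] = (-15 - (-24)) / (-2 - (-3)) = 9
p[-2,-1] = (-8 - (-15)) / (-1 - (-2)) = 7
p[-3,-2,-1] = (7 - 9) / (-1 - (-3)) = -1
p(1/2) = -24 + 9·(7/2) + (-1)·(7/2)·(5/2) = -5/4

-5/4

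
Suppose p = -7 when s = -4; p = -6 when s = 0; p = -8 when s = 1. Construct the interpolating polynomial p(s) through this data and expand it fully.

Newton's divided differences:
p[-4,0] = (-6 - (-7)) / (0 - (-4)) = 1/4
p[0,1] = (-8 - (-6)) / (1 - 0) = -2
p[-4,0,1] = (-2 - 1/4) / (1 - (-4)) = -9/20
p(s) = -7 + (1/4)·(s + 4) + (-9/20)·(s + 4)s
Expanding: p(s) = -(9/20)s^2 - (31/20)s - 6

p(s) = -(9/20)s^2 - (31/20)s - 6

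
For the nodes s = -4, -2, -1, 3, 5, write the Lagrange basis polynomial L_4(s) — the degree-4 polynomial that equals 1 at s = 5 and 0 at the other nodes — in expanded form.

L_4(s) = (1/756)s^4 + (1/189)s^3 - (1/108)s^2 - (17/378)s - 2/63

L_4(s) = (s + 4)(s + 2)(s + 1)(s - 3) / [(9)·(7)·(6)·(2)]
       = (s^4 + 4s^3 - 7s^2 - 34s - 24) / (756)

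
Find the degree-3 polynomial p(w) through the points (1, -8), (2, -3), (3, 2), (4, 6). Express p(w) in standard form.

p(w) = -(1/6)w^3 + w^2 + (19/6)w - 12

Newton's divided differences:
p[1,2] = (-3 - (-8)) / (2 - 1) = 5
p[2,3] = (2 - (-3)) / (3 - 2) = 5
p[3,4] = (6 - 2) / (4 - 3) = 4
p[1,2,3] = (5 - 5) / (3 - 1) = 0
p[2,3,4] = (4 - 5) / (4 - 2) = -1/2
p[1,2,3,4] = (-1/2 - 0) / (4 - 1) = -1/6
p(w) = -8 + 5·(w - 1) + (-1/6)·(w - 1)(w - 2)(w - 3)
Expanding: p(w) = -(1/6)w^3 + w^2 + (19/6)w - 12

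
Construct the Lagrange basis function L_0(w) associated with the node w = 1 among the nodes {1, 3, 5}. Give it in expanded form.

L_0(w) = (w - 3)(w - 5) / [(-2)·(-4)]
       = (w^2 - 8w + 15) / (8)

L_0(w) = (1/8)w^2 - w + 15/8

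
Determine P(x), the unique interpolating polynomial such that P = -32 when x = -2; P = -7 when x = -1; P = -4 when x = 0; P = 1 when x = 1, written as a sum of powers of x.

Newton's divided differences:
P[-2,-1] = (-7 - (-32)) / (-1 - (-2)) = 25
P[-1,0] = (-4 - (-7)) / (0 - (-1)) = 3
P[0,1] = (1 - (-4)) / (1 - 0) = 5
P[-2,-1,0] = (3 - 25) / (0 - (-2)) = -11
P[-1,0,1] = (5 - 3) / (1 - (-1)) = 1
P[-2,-1,0,1] = (1 - (-11)) / (1 - (-2)) = 4
P(x) = -32 + 25·(x + 2) + (-11)·(x + 2)(x + 1) + 4·(x + 2)(x + 1)x
Expanding: P(x) = 4x^3 + x^2 - 4

P(x) = 4x^3 + x^2 - 4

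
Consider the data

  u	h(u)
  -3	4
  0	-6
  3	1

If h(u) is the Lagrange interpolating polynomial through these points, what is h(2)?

-29/9

L_0(2) = (2)·(-1)/[(-3)·(-6)] = -1/9
L_1(2) = (5)·(-1)/[(3)·(-3)] = 5/9
L_2(2) = (5)·(2)/[(6)·(3)] = 5/9
Sum: 4·(-1/9) + (-6)·(5/9) + 1·(5/9) = -29/9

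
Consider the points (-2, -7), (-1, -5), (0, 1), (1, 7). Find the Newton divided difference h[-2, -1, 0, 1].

h[-2,-1] = (-5 - (-7)) / (-1 - (-2)) = 2
h[-1,0] = (1 - (-5)) / (0 - (-1)) = 6
h[0,1] = (7 - 1) / (1 - 0) = 6
h[-2,-1,0] = (6 - 2) / (0 - (-2)) = 2
h[-1,0,1] = (6 - 6) / (1 - (-1)) = 0
h[-2,-1,0,1] = (0 - 2) / (1 - (-2)) = -2/3

-2/3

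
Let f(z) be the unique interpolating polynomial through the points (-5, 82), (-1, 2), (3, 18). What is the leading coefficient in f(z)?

3

The leading coefficient equals the top divided difference f[-5,-1,3].
f[-5,-1] = (2 - 82) / (-1 - (-5)) = -20
f[-1,3] = (18 - 2) / (3 - (-1)) = 4
f[-5,-1,3] = (4 - (-20)) / (3 - (-5)) = 3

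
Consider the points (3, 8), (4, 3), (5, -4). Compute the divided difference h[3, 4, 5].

-1

h[3,4] = (3 - 8) / (4 - 3) = -5
h[4,5] = (-4 - 3) / (5 - 4) = -7
h[3,4,5] = (-7 - (-5)) / (5 - 3) = -1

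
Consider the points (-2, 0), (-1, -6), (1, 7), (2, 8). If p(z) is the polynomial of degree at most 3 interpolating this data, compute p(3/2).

427/48

Evaluate each Lagrange basis at z = 3/2:
L_0(3/2) = (5/2)·(1/2)·(-1/2)/[(-1)·(-3)·(-4)] = 5/96
L_1(3/2) = (7/2)·(1/2)·(-1/2)/[(1)·(-2)·(-3)] = -7/48
L_2(3/2) = (7/2)·(5/2)·(-1/2)/[(3)·(2)·(-1)] = 35/48
L_3(3/2) = (7/2)·(5/2)·(1/2)/[(4)·(3)·(1)] = 35/96
Sum: 0 + (-6)·(-7/48) + 7·(35/48) + 8·(35/96) = 427/48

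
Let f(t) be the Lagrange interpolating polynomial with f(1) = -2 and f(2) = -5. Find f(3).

Evaluate each Lagrange basis at t = 3:
L_0(3) = (1)/[(-1)] = -1
L_1(3) = (2)/[(1)] = 2
Sum: (-2)·(-1) + (-5)·(2) = -8

-8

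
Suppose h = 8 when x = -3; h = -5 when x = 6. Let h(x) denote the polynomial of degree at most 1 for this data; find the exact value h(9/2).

-17/6

Evaluate each Lagrange basis at x = 9/2:
L_0(9/2) = (-3/2)/[(-9)] = 1/6
L_1(9/2) = (15/2)/[(9)] = 5/6
Sum: 8·(1/6) + (-5)·(5/6) = -17/6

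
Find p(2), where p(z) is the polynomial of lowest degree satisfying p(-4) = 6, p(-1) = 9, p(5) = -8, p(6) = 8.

-1312/105

Evaluate each Lagrange basis at z = 2:
L_0(2) = (3)·(-3)·(-4)/[(-3)·(-9)·(-10)] = -2/15
L_1(2) = (6)·(-3)·(-4)/[(3)·(-6)·(-7)] = 4/7
L_2(2) = (6)·(3)·(-4)/[(9)·(6)·(-1)] = 4/3
L_3(2) = (6)·(3)·(-3)/[(10)·(7)·(1)] = -27/35
Sum: 6·(-2/15) + 9·(4/7) + (-8)·(4/3) + 8·(-27/35) = -1312/105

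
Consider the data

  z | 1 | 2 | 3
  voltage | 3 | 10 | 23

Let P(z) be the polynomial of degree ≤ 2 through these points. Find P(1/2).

Evaluate each Lagrange basis at z = 1/2:
L_0(1/2) = (-3/2)·(-5/2)/[(-1)·(-2)] = 15/8
L_1(1/2) = (-1/2)·(-5/2)/[(1)·(-1)] = -5/4
L_2(1/2) = (-1/2)·(-3/2)/[(2)·(1)] = 3/8
Sum: 3·(15/8) + 10·(-5/4) + 23·(3/8) = 7/4

7/4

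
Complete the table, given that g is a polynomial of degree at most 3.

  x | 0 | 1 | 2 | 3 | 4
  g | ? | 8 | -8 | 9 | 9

The 4 known values determine g uniquely (degree ≤ 3).
Evaluate each Lagrange basis at x = 0:
L_0(0) = (-2)·(-3)·(-4)/[(-1)·(-2)·(-3)] = 4
L_1(0) = (-1)·(-3)·(-4)/[(1)·(-1)·(-2)] = -6
L_2(0) = (-1)·(-2)·(-4)/[(2)·(1)·(-1)] = 4
L_3(0) = (-1)·(-2)·(-3)/[(3)·(2)·(1)] = -1
Sum: 8·(4) + (-8)·(-6) + 9·(4) + 9·(-1) = 107

107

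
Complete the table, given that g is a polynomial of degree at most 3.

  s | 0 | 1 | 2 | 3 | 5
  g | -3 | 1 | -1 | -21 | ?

-163

The 4 known values determine g uniquely (degree ≤ 3).
Evaluate each Lagrange basis at s = 5:
L_0(5) = (4)·(3)·(2)/[(-1)·(-2)·(-3)] = -4
L_1(5) = (5)·(3)·(2)/[(1)·(-1)·(-2)] = 15
L_2(5) = (5)·(4)·(2)/[(2)·(1)·(-1)] = -20
L_3(5) = (5)·(4)·(3)/[(3)·(2)·(1)] = 10
Sum: (-3)·(-4) + 1·(15) + (-1)·(-20) + (-21)·(10) = -163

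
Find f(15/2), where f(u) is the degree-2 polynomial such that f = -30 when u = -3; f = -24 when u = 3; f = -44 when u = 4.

Evaluate each Lagrange basis at u = 15/2:
L_0(15/2) = (9/2)·(7/2)/[(-6)·(-7)] = 3/8
L_1(15/2) = (21/2)·(7/2)/[(6)·(-1)] = -49/8
L_2(15/2) = (21/2)·(9/2)/[(7)·(1)] = 27/4
Sum: (-30)·(3/8) + (-24)·(-49/8) + (-44)·(27/4) = -645/4

-645/4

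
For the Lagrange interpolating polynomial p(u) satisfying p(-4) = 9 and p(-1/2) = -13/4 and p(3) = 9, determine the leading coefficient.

The leading coefficient equals the top divided difference p[-4,-1/2,3].
p[-4,-1/2] = (-13/4 - 9) / (-1/2 - (-4)) = -7/2
p[-1/2,3] = (9 - (-13/4)) / (3 - (-1/2)) = 7/2
p[-4,-1/2,3] = (7/2 - (-7/2)) / (3 - (-4)) = 1

1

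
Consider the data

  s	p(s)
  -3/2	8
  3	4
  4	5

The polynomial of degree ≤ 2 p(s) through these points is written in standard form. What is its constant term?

169/33

L_0(s) = (s - 3)(s - 4) / [99/4] = (4/99)s^2 - (28/99)s + 16/33
L_1(s) = (s + 3/2)(s - 4) / [-9/2] = -(2/9)s^2 + (5/9)s + 4/3
L_2(s) = (s + 3/2)(s - 3) / [11/2] = (2/11)s^2 - (3/11)s - 9/11
p(s) = 8·L_0 + 4·L_1 + 5·L_2
Only the constant term is needed; take it from each L_i and combine:
8·(16/33) + 4·(4/3) + 5·(-9/11) = 169/33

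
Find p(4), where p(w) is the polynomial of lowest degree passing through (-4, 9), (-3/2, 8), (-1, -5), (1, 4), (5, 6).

Evaluate each Lagrange basis at w = 4:
L_0(4) = (11/2)·(5)·(3)·(-1)/[(-5/2)·(-3)·(-5)·(-9)] = -11/45
L_1(4) = (8)·(5)·(3)·(-1)/[(5/2)·(-1/2)·(-5/2)·(-13/2)] = 384/65
L_2(4) = (8)·(11/2)·(3)·(-1)/[(3)·(1/2)·(-2)·(-6)] = -22/3
L_3(4) = (8)·(11/2)·(5)·(-1)/[(5)·(5/2)·(2)·(-4)] = 11/5
L_4(4) = (8)·(11/2)·(5)·(3)/[(9)·(13/2)·(6)·(4)] = 55/117
Sum: 9·(-11/45) + 8·(384/65) + (-5)·(-22/3) + 4·(11/5) + 6·(55/117) = 18203/195

18203/195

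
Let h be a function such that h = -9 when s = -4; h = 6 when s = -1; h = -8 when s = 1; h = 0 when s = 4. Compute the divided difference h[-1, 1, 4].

h[-1,1] = (-8 - 6) / (1 - (-1)) = -7
h[1,4] = (0 - (-8)) / (4 - 1) = 8/3
h[-1,1,4] = (8/3 - (-7)) / (4 - (-1)) = 29/15

29/15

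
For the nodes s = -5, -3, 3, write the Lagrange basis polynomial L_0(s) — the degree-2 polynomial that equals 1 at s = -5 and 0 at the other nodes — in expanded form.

L_0(s) = (s + 3)(s - 3) / [(-2)·(-8)]
       = (s^2 - 9) / (16)

L_0(s) = (1/16)s^2 - 9/16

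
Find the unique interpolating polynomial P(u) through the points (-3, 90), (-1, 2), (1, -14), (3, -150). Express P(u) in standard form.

P(u) = -4u^3 - 3u^2 - 4u - 3

Newton's divided differences:
P[-3,-1] = (2 - 90) / (-1 - (-3)) = -44
P[-1,1] = (-14 - 2) / (1 - (-1)) = -8
P[1,3] = (-150 - (-14)) / (3 - 1) = -68
P[-3,-1,1] = (-8 - (-44)) / (1 - (-3)) = 9
P[-1,1,3] = (-68 - (-8)) / (3 - (-1)) = -15
P[-3,-1,1,3] = (-15 - 9) / (3 - (-3)) = -4
P(u) = 90 + (-44)·(u + 3) + 9·(u + 3)(u + 1) + (-4)·(u + 3)(u + 1)(u - 1)
Expanding: P(u) = -4u^3 - 3u^2 - 4u - 3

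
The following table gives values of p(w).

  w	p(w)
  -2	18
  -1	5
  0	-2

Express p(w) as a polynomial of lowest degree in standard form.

Build the Lagrange basis polynomials:
L_0(w) = (w + 1)w / [2] = (1/2)w^2 + (1/2)w
L_1(w) = (w + 2)w / [-1] = -w^2 - 2w
L_2(w) = (w + 2)(w + 1) / [2] = (1/2)w^2 + (3/2)w + 1
p(w) = 18·L_0 + 5·L_1 + (-2)·L_2
  18·L_0(w) = 9w^2 + 9w
  5·L_1(w) = -5w^2 - 10w
  (-2)·L_2(w) = -w^2 - 3w - 2
Adding term by term: 3w^2 - 4w - 2

p(w) = 3w^2 - 4w - 2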